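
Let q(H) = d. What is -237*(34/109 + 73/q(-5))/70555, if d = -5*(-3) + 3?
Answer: -676951/46142970 ≈ -0.014671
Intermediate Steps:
d = 18 (d = 15 + 3 = 18)
q(H) = 18
-237*(34/109 + 73/q(-5))/70555 = -237*(34/109 + 73/18)/70555 = -237*(34*(1/109) + 73*(1/18))*(1/70555) = -237*(34/109 + 73/18)*(1/70555) = -237*8569/1962*(1/70555) = -676951/654*1/70555 = -676951/46142970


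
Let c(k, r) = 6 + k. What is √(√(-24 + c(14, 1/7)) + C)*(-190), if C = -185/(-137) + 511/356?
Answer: -95*√(1656626331 + 1189353992*I)/12193 ≈ -334.94 - 107.78*I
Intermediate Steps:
C = 135867/48772 (C = -185*(-1/137) + 511*(1/356) = 185/137 + 511/356 = 135867/48772 ≈ 2.7858)
√(√(-24 + c(14, 1/7)) + C)*(-190) = √(√(-24 + (6 + 14)) + 135867/48772)*(-190) = √(√(-24 + 20) + 135867/48772)*(-190) = √(√(-4) + 135867/48772)*(-190) = √(2*I + 135867/48772)*(-190) = √(135867/48772 + 2*I)*(-190) = -190*√(135867/48772 + 2*I)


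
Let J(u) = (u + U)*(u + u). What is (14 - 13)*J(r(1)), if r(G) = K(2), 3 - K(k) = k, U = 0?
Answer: 2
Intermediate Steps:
K(k) = 3 - k
r(G) = 1 (r(G) = 3 - 1*2 = 3 - 2 = 1)
J(u) = 2*u² (J(u) = (u + 0)*(u + u) = u*(2*u) = 2*u²)
(14 - 13)*J(r(1)) = (14 - 13)*(2*1²) = 1*(2*1) = 1*2 = 2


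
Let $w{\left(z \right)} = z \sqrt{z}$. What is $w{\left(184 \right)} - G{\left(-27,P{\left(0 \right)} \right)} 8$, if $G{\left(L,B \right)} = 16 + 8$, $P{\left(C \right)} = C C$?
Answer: $-192 + 368 \sqrt{46} \approx 2303.9$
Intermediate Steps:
$P{\left(C \right)} = C^{2}$
$w{\left(z \right)} = z^{\frac{3}{2}}$
$G{\left(L,B \right)} = 24$
$w{\left(184 \right)} - G{\left(-27,P{\left(0 \right)} \right)} 8 = 184^{\frac{3}{2}} - 24 \cdot 8 = 368 \sqrt{46} - 192 = -192 + 368 \sqrt{46}$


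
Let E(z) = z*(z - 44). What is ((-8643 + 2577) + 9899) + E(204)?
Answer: 36473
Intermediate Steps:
E(z) = z*(-44 + z)
((-8643 + 2577) + 9899) + E(204) = ((-8643 + 2577) + 9899) + 204*(-44 + 204) = (-6066 + 9899) + 204*160 = 3833 + 32640 = 36473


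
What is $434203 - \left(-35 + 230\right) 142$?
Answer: $406513$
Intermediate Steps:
$434203 - \left(-35 + 230\right) 142 = 434203 - 195 \cdot 142 = 434203 - 27690 = 406513$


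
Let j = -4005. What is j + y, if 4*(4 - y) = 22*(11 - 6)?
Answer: -8057/2 ≈ -4028.5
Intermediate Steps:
y = -47/2 (y = 4 - 11*(11 - 6)/2 = 4 - 11*5/2 = 4 - ¼*110 = 4 - 55/2 = -47/2 ≈ -23.500)
j + y = -4005 - 47/2 = -8057/2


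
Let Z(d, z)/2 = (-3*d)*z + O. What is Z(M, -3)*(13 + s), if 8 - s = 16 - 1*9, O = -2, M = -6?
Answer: -1568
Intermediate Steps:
Z(d, z) = -4 - 6*d*z (Z(d, z) = 2*((-3*d)*z - 2) = 2*(-3*d*z - 2) = 2*(-2 - 3*d*z) = -4 - 6*d*z)
s = 1 (s = 8 - (16 - 1*9) = 8 - (16 - 9) = 8 - 1*7 = 8 - 7 = 1)
Z(M, -3)*(13 + s) = (-4 - 6*(-6)*(-3))*(13 + 1) = (-4 - 108)*14 = -112*14 = -1568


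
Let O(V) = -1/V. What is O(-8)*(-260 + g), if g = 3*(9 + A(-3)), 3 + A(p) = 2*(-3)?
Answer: -65/2 ≈ -32.500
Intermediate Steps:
A(p) = -9 (A(p) = -3 + 2*(-3) = -3 - 6 = -9)
g = 0 (g = 3*(9 - 9) = 3*0 = 0)
O(-8)*(-260 + g) = (-1/(-8))*(-260 + 0) = -1*(-⅛)*(-260) = (⅛)*(-260) = -65/2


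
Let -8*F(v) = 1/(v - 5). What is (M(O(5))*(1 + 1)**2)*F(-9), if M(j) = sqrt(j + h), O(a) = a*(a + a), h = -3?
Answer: sqrt(47)/28 ≈ 0.24484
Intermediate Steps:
O(a) = 2*a**2 (O(a) = a*(2*a) = 2*a**2)
F(v) = -1/(8*(-5 + v)) (F(v) = -1/(8*(v - 5)) = -1/(8*(-5 + v)))
M(j) = sqrt(-3 + j) (M(j) = sqrt(j - 3) = sqrt(-3 + j))
(M(O(5))*(1 + 1)**2)*F(-9) = (sqrt(-3 + 2*5**2)*(1 + 1)**2)*(-1/(-40 + 8*(-9))) = (sqrt(-3 + 2*25)*2**2)*(-1/(-40 - 72)) = (sqrt(-3 + 50)*4)*(-1/(-112)) = (sqrt(47)*4)*(-1*(-1/112)) = (4*sqrt(47))*(1/112) = sqrt(47)/28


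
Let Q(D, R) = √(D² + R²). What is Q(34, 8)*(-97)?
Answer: -194*√305 ≈ -3388.1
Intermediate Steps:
Q(34, 8)*(-97) = √(34² + 8²)*(-97) = √(1156 + 64)*(-97) = √1220*(-97) = (2*√305)*(-97) = -194*√305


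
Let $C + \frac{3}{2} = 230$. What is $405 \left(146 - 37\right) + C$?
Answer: $\frac{88747}{2} \approx 44374.0$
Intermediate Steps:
$C = \frac{457}{2}$ ($C = - \frac{3}{2} + 230 = \frac{457}{2} \approx 228.5$)
$405 \left(146 - 37\right) + C = 405 \left(146 - 37\right) + \frac{457}{2} = 405 \cdot 109 + \frac{457}{2} = 44145 + \frac{457}{2} = \frac{88747}{2}$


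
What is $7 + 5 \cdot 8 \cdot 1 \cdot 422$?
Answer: $16887$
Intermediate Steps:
$7 + 5 \cdot 8 \cdot 1 \cdot 422 = 7 + 40 \cdot 1 \cdot 422 = 7 + 40 \cdot 422 = 7 + 16880 = 16887$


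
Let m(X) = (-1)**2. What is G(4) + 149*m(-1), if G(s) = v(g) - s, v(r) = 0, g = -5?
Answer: 145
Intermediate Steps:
m(X) = 1
G(s) = -s (G(s) = 0 - s = -s)
G(4) + 149*m(-1) = -1*4 + 149*1 = -4 + 149 = 145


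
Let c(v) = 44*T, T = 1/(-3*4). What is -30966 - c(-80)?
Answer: -92887/3 ≈ -30962.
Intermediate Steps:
T = -1/12 (T = 1/(-12) = -1/12 ≈ -0.083333)
c(v) = -11/3 (c(v) = 44*(-1/12) = -11/3)
-30966 - c(-80) = -30966 - 1*(-11/3) = -30966 + 11/3 = -92887/3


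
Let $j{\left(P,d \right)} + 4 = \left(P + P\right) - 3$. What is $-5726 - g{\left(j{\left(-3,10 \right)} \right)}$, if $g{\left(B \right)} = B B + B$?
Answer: $-5882$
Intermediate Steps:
$j{\left(P,d \right)} = -7 + 2 P$ ($j{\left(P,d \right)} = -4 + \left(\left(P + P\right) - 3\right) = -4 + \left(2 P - 3\right) = -4 + \left(-3 + 2 P\right) = -7 + 2 P$)
$g{\left(B \right)} = B + B^{2}$ ($g{\left(B \right)} = B^{2} + B = B + B^{2}$)
$-5726 - g{\left(j{\left(-3,10 \right)} \right)} = -5726 - \left(-7 + 2 \left(-3\right)\right) \left(1 + \left(-7 + 2 \left(-3\right)\right)\right) = -5726 - \left(-7 - 6\right) \left(1 - 13\right) = -5726 - - 13 \left(1 - 13\right) = -5726 - \left(-13\right) \left(-12\right) = -5726 - 156 = -5882$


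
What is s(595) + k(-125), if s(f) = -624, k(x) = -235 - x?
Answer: -734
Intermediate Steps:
s(595) + k(-125) = -624 + (-235 - 1*(-125)) = -624 + (-235 + 125) = -624 - 110 = -734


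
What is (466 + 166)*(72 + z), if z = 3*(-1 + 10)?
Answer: 62568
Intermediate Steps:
z = 27 (z = 3*9 = 27)
(466 + 166)*(72 + z) = (466 + 166)*(72 + 27) = 632*99 = 62568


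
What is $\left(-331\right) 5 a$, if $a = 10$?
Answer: $-16550$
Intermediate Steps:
$\left(-331\right) 5 a = \left(-331\right) 5 \cdot 10 = \left(-1655\right) 10 = -16550$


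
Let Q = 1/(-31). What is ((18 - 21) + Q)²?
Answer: 8836/961 ≈ 9.1946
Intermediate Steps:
Q = -1/31 ≈ -0.032258
((18 - 21) + Q)² = ((18 - 21) - 1/31)² = (-3 - 1/31)² = (-94/31)² = 8836/961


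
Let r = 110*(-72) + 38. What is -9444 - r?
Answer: -1562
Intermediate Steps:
r = -7882 (r = -7920 + 38 = -7882)
-9444 - r = -9444 - 1*(-7882) = -9444 + 7882 = -1562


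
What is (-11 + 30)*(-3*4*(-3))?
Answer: 684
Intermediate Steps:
(-11 + 30)*(-3*4*(-3)) = 19*(-12*(-3)) = 19*36 = 684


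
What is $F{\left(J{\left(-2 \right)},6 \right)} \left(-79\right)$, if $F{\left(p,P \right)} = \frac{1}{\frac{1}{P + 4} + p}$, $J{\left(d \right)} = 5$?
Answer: $- \frac{790}{51} \approx -15.49$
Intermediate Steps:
$F{\left(p,P \right)} = \frac{1}{p + \frac{1}{4 + P}}$ ($F{\left(p,P \right)} = \frac{1}{\frac{1}{4 + P} + p} = \frac{1}{p + \frac{1}{4 + P}}$)
$F{\left(J{\left(-2 \right)},6 \right)} \left(-79\right) = \frac{4 + 6}{1 + 4 \cdot 5 + 6 \cdot 5} \left(-79\right) = \frac{1}{1 + 20 + 30} \cdot 10 \left(-79\right) = \frac{1}{51} \cdot 10 \left(-79\right) = \frac{10}{51} \left(-79\right) = - \frac{790}{51}$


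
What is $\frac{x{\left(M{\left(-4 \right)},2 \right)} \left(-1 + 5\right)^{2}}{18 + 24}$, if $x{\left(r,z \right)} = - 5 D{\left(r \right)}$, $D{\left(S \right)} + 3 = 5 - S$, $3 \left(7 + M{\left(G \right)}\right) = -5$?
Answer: $- \frac{1280}{63} \approx -20.317$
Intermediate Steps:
$M{\left(G \right)} = - \frac{26}{3}$ ($M{\left(G \right)} = -7 + \frac{1}{3} \left(-5\right) = -7 - \frac{5}{3} = - \frac{26}{3}$)
$D{\left(S \right)} = 2 - S$ ($D{\left(S \right)} = -3 - \left(-5 + S\right) = 2 - S$)
$x{\left(r,z \right)} = -10 + 5 r$ ($x{\left(r,z \right)} = - 5 \left(2 - r\right) = -10 + 5 r$)
$\frac{x{\left(M{\left(-4 \right)},2 \right)} \left(-1 + 5\right)^{2}}{18 + 24} = \frac{\left(-10 + 5 \left(- \frac{26}{3}\right)\right) \left(-1 + 5\right)^{2}}{18 + 24} = \frac{\left(-10 - \frac{130}{3}\right) 4^{2}}{42} = \left(- \frac{160}{3}\right) 16 \cdot \frac{1}{42} = \left(- \frac{2560}{3}\right) \frac{1}{42} = - \frac{1280}{63}$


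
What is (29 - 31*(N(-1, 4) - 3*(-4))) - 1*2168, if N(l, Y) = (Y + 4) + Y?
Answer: -2883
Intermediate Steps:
N(l, Y) = 4 + 2*Y (N(l, Y) = (4 + Y) + Y = 4 + 2*Y)
(29 - 31*(N(-1, 4) - 3*(-4))) - 1*2168 = (29 - 31*((4 + 2*4) - 3*(-4))) - 1*2168 = (29 - 31*((4 + 8) + 12)) - 2168 = (29 - 31*(12 + 12)) - 2168 = (29 - 31*24) - 2168 = (29 - 744) - 2168 = -715 - 2168 = -2883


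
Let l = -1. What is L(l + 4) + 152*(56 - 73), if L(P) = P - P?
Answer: -2584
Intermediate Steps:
L(P) = 0
L(l + 4) + 152*(56 - 73) = 0 + 152*(56 - 73) = 0 + 152*(-17) = 0 - 2584 = -2584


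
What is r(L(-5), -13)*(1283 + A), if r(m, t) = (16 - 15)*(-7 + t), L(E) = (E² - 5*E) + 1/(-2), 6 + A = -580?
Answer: -13940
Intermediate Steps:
A = -586 (A = -6 - 580 = -586)
L(E) = -½ + E² - 5*E (L(E) = (E² - 5*E) - ½ = -½ + E² - 5*E)
r(m, t) = -7 + t (r(m, t) = 1*(-7 + t) = -7 + t)
r(L(-5), -13)*(1283 + A) = (-7 - 13)*(1283 - 586) = -20*697 = -13940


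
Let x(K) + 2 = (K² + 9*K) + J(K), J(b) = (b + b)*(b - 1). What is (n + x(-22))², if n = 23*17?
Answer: 2845969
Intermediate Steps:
J(b) = 2*b*(-1 + b) (J(b) = (2*b)*(-1 + b) = 2*b*(-1 + b))
x(K) = -2 + K² + 9*K + 2*K*(-1 + K) (x(K) = -2 + ((K² + 9*K) + 2*K*(-1 + K)) = -2 + (K² + 9*K + 2*K*(-1 + K)) = -2 + K² + 9*K + 2*K*(-1 + K))
n = 391
(n + x(-22))² = (391 + (-2 + 3*(-22)² + 7*(-22)))² = (391 + (-2 + 3*484 - 154))² = (391 + (-2 + 1452 - 154))² = (391 + 1296)² = 1687² = 2845969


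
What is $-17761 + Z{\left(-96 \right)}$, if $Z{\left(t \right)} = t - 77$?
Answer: $-17934$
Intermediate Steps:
$Z{\left(t \right)} = -77 + t$
$-17761 + Z{\left(-96 \right)} = -17761 - 173 = -17934$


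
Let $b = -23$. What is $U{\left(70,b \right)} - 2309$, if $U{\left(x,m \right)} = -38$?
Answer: $-2347$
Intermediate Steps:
$U{\left(70,b \right)} - 2309 = -38 - 2309 = -2347$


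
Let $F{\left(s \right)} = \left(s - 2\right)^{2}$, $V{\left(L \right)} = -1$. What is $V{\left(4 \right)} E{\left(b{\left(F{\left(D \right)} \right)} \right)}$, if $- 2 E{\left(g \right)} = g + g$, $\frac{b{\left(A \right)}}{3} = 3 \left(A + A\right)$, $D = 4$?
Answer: $72$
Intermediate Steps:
$F{\left(s \right)} = \left(-2 + s\right)^{2}$
$b{\left(A \right)} = 18 A$ ($b{\left(A \right)} = 3 \cdot 3 \left(A + A\right) = 3 \cdot 3 \cdot 2 A = 3 \cdot 6 A = 18 A$)
$E{\left(g \right)} = - g$ ($E{\left(g \right)} = - \frac{g + g}{2} = - \frac{2 g}{2} = - g$)
$V{\left(4 \right)} E{\left(b{\left(F{\left(D \right)} \right)} \right)} = - \left(-1\right) 18 \left(-2 + 4\right)^{2} = - \left(-1\right) 18 \cdot 2^{2} = - \left(-1\right) 18 \cdot 4 = - \left(-1\right) 72 = \left(-1\right) \left(-72\right) = 72$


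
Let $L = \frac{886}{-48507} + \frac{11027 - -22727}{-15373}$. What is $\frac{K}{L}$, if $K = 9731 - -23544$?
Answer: $- \frac{24813104643525}{1650925756} \approx -15030.0$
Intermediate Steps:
$L = - \frac{1650925756}{745698111}$ ($L = 886 \left(- \frac{1}{48507}\right) + \left(11027 + 22727\right) \left(- \frac{1}{15373}\right) = - \frac{886}{48507} + 33754 \left(- \frac{1}{15373}\right) = - \frac{886}{48507} - \frac{33754}{15373} = - \frac{1650925756}{745698111} \approx -2.2139$)
$K = 33275$ ($K = 9731 + 23544 = 33275$)
$\frac{K}{L} = \frac{33275}{- \frac{1650925756}{745698111}} = 33275 \left(- \frac{745698111}{1650925756}\right) = - \frac{24813104643525}{1650925756}$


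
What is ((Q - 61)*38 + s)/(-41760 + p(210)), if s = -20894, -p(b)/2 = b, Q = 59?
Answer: 699/1406 ≈ 0.49716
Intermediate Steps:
p(b) = -2*b
((Q - 61)*38 + s)/(-41760 + p(210)) = ((59 - 61)*38 - 20894)/(-41760 - 2*210) = (-2*38 - 20894)/(-41760 - 420) = (-76 - 20894)/(-42180) = -20970*(-1/42180) = 699/1406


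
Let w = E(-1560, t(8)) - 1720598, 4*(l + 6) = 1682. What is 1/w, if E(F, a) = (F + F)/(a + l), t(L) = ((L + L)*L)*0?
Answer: -829/1426381982 ≈ -5.8119e-7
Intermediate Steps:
t(L) = 0 (t(L) = ((2*L)*L)*0 = (2*L²)*0 = 0)
l = 829/2 (l = -6 + (¼)*1682 = -6 + 841/2 = 829/2 ≈ 414.50)
E(F, a) = 2*F/(829/2 + a) (E(F, a) = (F + F)/(a + 829/2) = (2*F)/(829/2 + a) = 2*F/(829/2 + a))
w = -1426381982/829 (w = 4*(-1560)/(829 + 2*0) - 1720598 = 4*(-1560)/(829 + 0) - 1720598 = 4*(-1560)/829 - 1720598 = 4*(-1560)*(1/829) - 1720598 = -6240/829 - 1720598 = -1426381982/829 ≈ -1.7206e+6)
1/w = 1/(-1426381982/829) = -829/1426381982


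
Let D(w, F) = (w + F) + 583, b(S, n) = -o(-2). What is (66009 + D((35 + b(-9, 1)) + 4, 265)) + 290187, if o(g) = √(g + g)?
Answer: 357083 - 2*I ≈ 3.5708e+5 - 2.0*I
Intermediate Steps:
o(g) = √2*√g (o(g) = √(2*g) = √2*√g)
b(S, n) = -2*I (b(S, n) = -√2*√(-2) = -√2*I*√2 = -2*I)
D(w, F) = 583 + F + w (D(w, F) = (F + w) + 583 = 583 + F + w)
(66009 + D((35 + b(-9, 1)) + 4, 265)) + 290187 = (66009 + (583 + 265 + ((35 - 2*I) + 4))) + 290187 = (66009 + (583 + 265 + (39 - 2*I))) + 290187 = (66009 + (887 - 2*I)) + 290187 = (66896 - 2*I) + 290187 = 357083 - 2*I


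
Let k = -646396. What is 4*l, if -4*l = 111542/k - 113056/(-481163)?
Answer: -9704531415/155510919274 ≈ -0.062404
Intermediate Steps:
l = -9704531415/622043677096 (l = -(111542/(-646396) - 113056/(-481163))/4 = -(111542*(-1/646396) - 113056*(-1/481163))/4 = -(-55771/323198 + 113056/481163)/4 = -¼*9704531415/155510919274 = -9704531415/622043677096 ≈ -0.015601)
4*l = 4*(-9704531415/622043677096) = -9704531415/155510919274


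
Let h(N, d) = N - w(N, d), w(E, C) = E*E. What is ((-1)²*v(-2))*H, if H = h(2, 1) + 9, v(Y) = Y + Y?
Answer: -28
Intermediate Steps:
w(E, C) = E²
v(Y) = 2*Y
h(N, d) = N - N²
H = 7 (H = 2*(1 - 1*2) + 9 = 2*(1 - 2) + 9 = 2*(-1) + 9 = -2 + 9 = 7)
((-1)²*v(-2))*H = ((-1)²*(2*(-2)))*7 = (1*(-4))*7 = -4*7 = -28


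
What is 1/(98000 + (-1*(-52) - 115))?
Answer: 1/97937 ≈ 1.0211e-5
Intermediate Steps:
1/(98000 + (-1*(-52) - 115)) = 1/(98000 + (52 - 115)) = 1/(98000 - 63) = 1/97937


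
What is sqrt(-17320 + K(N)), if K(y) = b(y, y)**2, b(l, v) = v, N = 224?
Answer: 74*sqrt(6) ≈ 181.26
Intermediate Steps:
K(y) = y**2
sqrt(-17320 + K(N)) = sqrt(-17320 + 224**2) = sqrt(-17320 + 50176) = sqrt(32856) = 74*sqrt(6)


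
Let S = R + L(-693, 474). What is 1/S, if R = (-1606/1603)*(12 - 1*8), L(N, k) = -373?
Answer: -1603/604343 ≈ -0.0026525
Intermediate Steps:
R = -6424/1603 (R = (-1606*1/1603)*(12 - 8) = -1606/1603*4 = -6424/1603 ≈ -4.0075)
S = -604343/1603 (S = -6424/1603 - 373 = -604343/1603 ≈ -377.01)
1/S = 1/(-604343/1603) = -1603/604343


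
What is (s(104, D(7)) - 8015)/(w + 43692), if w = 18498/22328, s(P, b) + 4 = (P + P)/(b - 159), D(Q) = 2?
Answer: -14057608324/76582517709 ≈ -0.18356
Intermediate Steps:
s(P, b) = -4 + 2*P/(-159 + b) (s(P, b) = -4 + (P + P)/(b - 159) = -4 + (2*P)/(-159 + b) = -4 + 2*P/(-159 + b))
w = 9249/11164 (w = 18498*(1/22328) = 9249/11164 ≈ 0.82847)
(s(104, D(7)) - 8015)/(w + 43692) = (2*(318 + 104 - 2*2)/(-159 + 2) - 8015)/(9249/11164 + 43692) = (2*(318 + 104 - 4)/(-157) - 8015)/(487786737/11164) = (2*(-1/157)*418 - 8015)*(11164/487786737) = (-836/157 - 8015)*(11164/487786737) = -1259191/157*11164/487786737 = -14057608324/76582517709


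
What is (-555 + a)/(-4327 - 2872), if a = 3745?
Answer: -3190/7199 ≈ -0.44312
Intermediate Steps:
(-555 + a)/(-4327 - 2872) = (-555 + 3745)/(-4327 - 2872) = 3190/(-7199) = 3190*(-1/7199) = -3190/7199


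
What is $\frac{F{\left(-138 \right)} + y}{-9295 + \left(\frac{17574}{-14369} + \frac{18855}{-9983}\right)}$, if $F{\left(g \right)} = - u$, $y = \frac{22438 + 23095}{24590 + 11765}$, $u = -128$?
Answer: $- \frac{674047598138371}{48489368355698710} \approx -0.013901$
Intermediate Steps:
$y = \frac{45533}{36355} \approx 1.2525$
$F{\left(g \right)} = 128$ ($F{\left(g \right)} = \left(-1\right) \left(-128\right) = 128$)
$\frac{F{\left(-138 \right)} + y}{-9295 + \left(\frac{17574}{-14369} + \frac{18855}{-9983}\right)} = \frac{128 + \frac{45533}{36355}}{-9295 + \left(\frac{17574}{-14369} + \frac{18855}{-9983}\right)} = \frac{4698973}{36355 \left(-9295 + \left(17574 \left(- \frac{1}{14369}\right) + 18855 \left(- \frac{1}{9983}\right)\right)\right)} = \frac{4698973}{36355 \left(-9295 - \frac{446368737}{143445727}\right)} = \frac{4698973}{36355 \left(- \frac{1333774401202}{143445727}\right)} = \frac{4698973}{36355} \left(- \frac{143445727}{1333774401202}\right) = - \frac{674047598138371}{48489368355698710}$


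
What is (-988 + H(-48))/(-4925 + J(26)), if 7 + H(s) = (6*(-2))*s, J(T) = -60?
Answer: 419/4985 ≈ 0.084052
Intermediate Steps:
H(s) = -7 - 12*s (H(s) = -7 + (6*(-2))*s = -7 - 12*s)
(-988 + H(-48))/(-4925 + J(26)) = (-988 + (-7 - 12*(-48)))/(-4925 - 60) = (-988 + (-7 + 576))/(-4985) = (-988 + 569)*(-1/4985) = -419*(-1/4985) = 419/4985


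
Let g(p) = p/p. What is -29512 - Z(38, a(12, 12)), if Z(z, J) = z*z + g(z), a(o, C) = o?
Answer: -30957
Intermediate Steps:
g(p) = 1
Z(z, J) = 1 + z² (Z(z, J) = z*z + 1 = z² + 1 = 1 + z²)
-29512 - Z(38, a(12, 12)) = -29512 - (1 + 38²) = -29512 - (1 + 1444) = -29512 - 1*1445 = -29512 - 1445 = -30957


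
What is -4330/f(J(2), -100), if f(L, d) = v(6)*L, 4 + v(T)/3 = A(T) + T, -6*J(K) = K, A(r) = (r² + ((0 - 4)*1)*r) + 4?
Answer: 2165/9 ≈ 240.56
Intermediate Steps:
A(r) = 4 + r² - 4*r (A(r) = (r² + (-4*1)*r) + 4 = (r² - 4*r) + 4 = 4 + r² - 4*r)
J(K) = -K/6
v(T) = -9*T + 3*T² (v(T) = -12 + 3*((4 + T² - 4*T) + T) = -12 + 3*(4 + T² - 3*T) = -12 + (12 - 9*T + 3*T²) = -9*T + 3*T²)
f(L, d) = 54*L (f(L, d) = (3*6*(-3 + 6))*L = (3*6*3)*L = 54*L)
-4330/f(J(2), -100) = -4330/(54*(-⅙*2)) = -4330/(54*(-⅓)) = -4330/(-18) = -4330*(-1/18) = 2165/9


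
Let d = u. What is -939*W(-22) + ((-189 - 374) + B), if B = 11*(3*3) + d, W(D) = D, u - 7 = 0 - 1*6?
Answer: 20195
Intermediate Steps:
u = 1 (u = 7 + (0 - 1*6) = 7 + (0 - 6) = 7 - 6 = 1)
d = 1
B = 100 (B = 11*(3*3) + 1 = 11*9 + 1 = 99 + 1 = 100)
-939*W(-22) + ((-189 - 374) + B) = -939*(-22) + ((-189 - 374) + 100) = 20658 + (-563 + 100) = 20658 - 463 = 20195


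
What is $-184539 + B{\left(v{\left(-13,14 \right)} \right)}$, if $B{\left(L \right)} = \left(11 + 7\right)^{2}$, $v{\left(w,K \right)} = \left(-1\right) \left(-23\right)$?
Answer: $-184215$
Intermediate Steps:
$v{\left(w,K \right)} = 23$
$B{\left(L \right)} = 324$ ($B{\left(L \right)} = 18^{2} = 324$)
$-184539 + B{\left(v{\left(-13,14 \right)} \right)} = -184539 + 324 = -184215$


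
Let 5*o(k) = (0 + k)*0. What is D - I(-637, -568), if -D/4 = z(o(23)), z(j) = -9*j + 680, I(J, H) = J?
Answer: -2083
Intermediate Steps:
o(k) = 0 (o(k) = ((0 + k)*0)/5 = (k*0)/5 = (⅕)*0 = 0)
z(j) = 680 - 9*j
D = -2720 (D = -4*(680 - 9*0) = -4*(680 + 0) = -4*680 = -2720)
D - I(-637, -568) = -2720 - 1*(-637) = -2720 + 637 = -2083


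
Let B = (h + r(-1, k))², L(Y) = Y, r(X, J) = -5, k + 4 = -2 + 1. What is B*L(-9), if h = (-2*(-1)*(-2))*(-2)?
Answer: -81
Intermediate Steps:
k = -5 (k = -4 + (-2 + 1) = -4 - 1 = -5)
h = 8 (h = (2*(-2))*(-2) = -4*(-2) = 8)
B = 9 (B = (8 - 5)² = 3² = 9)
B*L(-9) = 9*(-9) = -81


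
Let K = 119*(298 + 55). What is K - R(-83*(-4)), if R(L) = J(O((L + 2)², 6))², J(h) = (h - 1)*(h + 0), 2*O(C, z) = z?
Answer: 41971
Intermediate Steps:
O(C, z) = z/2
J(h) = h*(-1 + h) (J(h) = (-1 + h)*h = h*(-1 + h))
R(L) = 36 (R(L) = (((½)*6)*(-1 + (½)*6))² = (3*(-1 + 3))² = (3*2)² = 6² = 36)
K = 42007 (K = 119*353 = 42007)
K - R(-83*(-4)) = 42007 - 1*36 = 42007 - 36 = 41971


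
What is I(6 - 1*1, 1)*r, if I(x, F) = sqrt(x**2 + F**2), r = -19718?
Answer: -19718*sqrt(26) ≈ -1.0054e+5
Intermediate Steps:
I(x, F) = sqrt(F**2 + x**2)
I(6 - 1*1, 1)*r = sqrt(1**2 + (6 - 1*1)**2)*(-19718) = sqrt(1 + (6 - 1)**2)*(-19718) = sqrt(1 + 5**2)*(-19718) = sqrt(1 + 25)*(-19718) = sqrt(26)*(-19718) = -19718*sqrt(26)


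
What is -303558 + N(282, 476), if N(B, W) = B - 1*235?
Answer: -303511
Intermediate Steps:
N(B, W) = -235 + B (N(B, W) = B - 235 = -235 + B)
-303558 + N(282, 476) = -303558 + (-235 + 282) = -303558 + 47 = -303511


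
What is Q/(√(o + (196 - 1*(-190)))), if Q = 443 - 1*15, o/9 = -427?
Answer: -428*I*√3457/3457 ≈ -7.2794*I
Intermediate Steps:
o = -3843 (o = 9*(-427) = -3843)
Q = 428 (Q = 443 - 15 = 428)
Q/(√(o + (196 - 1*(-190)))) = 428/(√(-3843 + (196 - 1*(-190)))) = 428/(√(-3843 + (196 + 190))) = 428/(√(-3843 + 386)) = 428/(√(-3457)) = 428/((I*√3457)) = 428*(-I*√3457/3457) = -428*I*√3457/3457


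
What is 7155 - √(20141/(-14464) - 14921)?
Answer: 7155 - I*√48779271610/1808 ≈ 7155.0 - 122.16*I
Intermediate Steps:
7155 - √(20141/(-14464) - 14921) = 7155 - √(20141*(-1/14464) - 14921) = 7155 - √(-20141/14464 - 14921) = 7155 - √(-215837485/14464) = 7155 - I*√48779271610/1808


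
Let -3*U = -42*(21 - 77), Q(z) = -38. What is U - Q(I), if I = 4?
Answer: -746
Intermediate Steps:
U = -784 (U = -(-14)*(21 - 77) = -(-14)*(-56) = -1/3*2352 = -784)
U - Q(I) = -784 - 1*(-38) = -784 + 38 = -746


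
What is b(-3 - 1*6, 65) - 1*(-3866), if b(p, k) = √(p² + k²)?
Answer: 3866 + √4306 ≈ 3931.6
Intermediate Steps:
b(p, k) = √(k² + p²)
b(-3 - 1*6, 65) - 1*(-3866) = √(65² + (-3 - 1*6)²) - 1*(-3866) = √(4225 + (-3 - 6)²) + 3866 = √(4225 + (-9)²) + 3866 = √(4225 + 81) + 3866 = √4306 + 3866 = 3866 + √4306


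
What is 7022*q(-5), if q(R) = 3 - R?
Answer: 56176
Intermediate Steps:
7022*q(-5) = 7022*(3 - 1*(-5)) = 7022*(3 + 5) = 7022*8 = 56176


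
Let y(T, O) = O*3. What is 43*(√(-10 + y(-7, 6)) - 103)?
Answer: -4429 + 86*√2 ≈ -4307.4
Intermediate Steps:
y(T, O) = 3*O
43*(√(-10 + y(-7, 6)) - 103) = 43*(√(-10 + 3*6) - 103) = 43*(√(-10 + 18) - 103) = 43*(√8 - 103) = 43*(2*√2 - 103) = 43*(-103 + 2*√2) = -4429 + 86*√2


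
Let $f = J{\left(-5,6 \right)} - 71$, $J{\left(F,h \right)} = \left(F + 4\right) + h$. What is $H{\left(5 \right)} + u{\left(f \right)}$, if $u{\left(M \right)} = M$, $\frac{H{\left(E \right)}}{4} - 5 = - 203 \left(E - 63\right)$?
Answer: $47050$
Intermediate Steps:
$J{\left(F,h \right)} = 4 + F + h$ ($J{\left(F,h \right)} = \left(4 + F\right) + h = 4 + F + h$)
$H{\left(E \right)} = 51176 - 812 E$ ($H{\left(E \right)} = 20 + 4 \left(- 203 \left(E - 63\right)\right) = 20 + 4 \left(- 203 \left(-63 + E\right)\right) = 20 + 4 \left(12789 - 203 E\right) = 20 - \left(-51156 + 812 E\right) = 51176 - 812 E$)
$f = -66$ ($f = \left(4 - 5 + 6\right) - 71 = 5 - 71 = -66$)
$H{\left(5 \right)} + u{\left(f \right)} = \left(51176 - 4060\right) - 66 = 47116 - 66 = 47050$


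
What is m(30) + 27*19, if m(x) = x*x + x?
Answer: 1443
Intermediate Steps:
m(x) = x + x**2 (m(x) = x**2 + x = x + x**2)
m(30) + 27*19 = 30*(1 + 30) + 27*19 = 30*31 + 513 = 930 + 513 = 1443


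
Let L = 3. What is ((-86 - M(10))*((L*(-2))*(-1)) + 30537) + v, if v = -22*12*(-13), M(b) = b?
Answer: 33393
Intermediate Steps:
v = 3432 (v = -264*(-13) = 3432)
((-86 - M(10))*((L*(-2))*(-1)) + 30537) + v = ((-86 - 1*10)*((3*(-2))*(-1)) + 30537) + 3432 = ((-86 - 10)*(-6*(-1)) + 30537) + 3432 = (-96*6 + 30537) + 3432 = (-576 + 30537) + 3432 = 29961 + 3432 = 33393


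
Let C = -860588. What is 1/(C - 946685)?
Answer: -1/1807273 ≈ -5.5332e-7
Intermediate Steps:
1/(C - 946685) = 1/(-860588 - 946685) = 1/(-1807273) = -1/1807273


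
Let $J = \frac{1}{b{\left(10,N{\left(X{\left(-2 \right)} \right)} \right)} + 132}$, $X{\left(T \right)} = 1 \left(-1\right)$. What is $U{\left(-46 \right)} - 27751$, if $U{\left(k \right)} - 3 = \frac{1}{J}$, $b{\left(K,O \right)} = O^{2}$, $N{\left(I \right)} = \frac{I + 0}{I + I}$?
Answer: $- \frac{110463}{4} \approx -27616.0$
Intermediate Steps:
$X{\left(T \right)} = -1$
$N{\left(I \right)} = \frac{1}{2}$ ($N{\left(I \right)} = \frac{I}{2 I} = I \frac{1}{2 I} = \frac{1}{2}$)
$J = \frac{4}{529}$ ($J = \frac{1}{\left(\frac{1}{2}\right)^{2} + 132} = \frac{1}{\frac{1}{4} + 132} = \frac{1}{\frac{529}{4}} = \frac{4}{529} \approx 0.0075614$)
$U{\left(k \right)} = \frac{541}{4}$ ($U{\left(k \right)} = 3 + \frac{1}{\frac{4}{529}} = 3 + \frac{529}{4} = \frac{541}{4}$)
$U{\left(-46 \right)} - 27751 = \frac{541}{4} - 27751 = - \frac{110463}{4}$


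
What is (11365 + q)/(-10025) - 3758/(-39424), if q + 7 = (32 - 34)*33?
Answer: -203750929/197612800 ≈ -1.0311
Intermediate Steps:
q = -73 (q = -7 + (32 - 34)*33 = -7 - 2*33 = -7 - 66 = -73)
(11365 + q)/(-10025) - 3758/(-39424) = (11365 - 73)/(-10025) - 3758/(-39424) = 11292*(-1/10025) - 3758*(-1/39424) = -11292/10025 + 1879/19712 = -203750929/197612800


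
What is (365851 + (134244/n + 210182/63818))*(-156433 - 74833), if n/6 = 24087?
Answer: -3096689484995618536/36599623 ≈ -8.4610e+10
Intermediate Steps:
n = 144522 (n = 6*24087 = 144522)
(365851 + (134244/n + 210182/63818))*(-156433 - 74833) = (365851 + (134244/144522 + 210182/63818))*(-156433 - 74833) = (365851 + (134244*(1/144522) + 210182*(1/63818)))*(-231266) = (365851 + (7458/8029 + 105091/31909))*(-231266) = (365851 + 1081752961/256197361)*(-231266) = (93731142472172/256197361)*(-231266) = -3096689484995618536/36599623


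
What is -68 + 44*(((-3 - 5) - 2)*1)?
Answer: -508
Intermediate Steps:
-68 + 44*(((-3 - 5) - 2)*1) = -68 + 44*((-8 - 2)*1) = -68 + 44*(-10*1) = -68 + 44*(-10) = -68 - 440 = -508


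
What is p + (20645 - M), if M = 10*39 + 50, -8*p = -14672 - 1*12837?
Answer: 189149/8 ≈ 23644.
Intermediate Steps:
p = 27509/8 (p = -(-14672 - 1*12837)/8 = -(-14672 - 12837)/8 = -⅛*(-27509) = 27509/8 ≈ 3438.6)
M = 440 (M = 390 + 50 = 440)
p + (20645 - M) = 27509/8 + (20645 - 1*440) = 27509/8 + (20645 - 440) = 27509/8 + 20205 = 189149/8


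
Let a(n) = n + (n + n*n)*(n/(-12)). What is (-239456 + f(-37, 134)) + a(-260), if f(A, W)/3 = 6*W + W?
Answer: 3666394/3 ≈ 1.2221e+6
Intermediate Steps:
f(A, W) = 21*W (f(A, W) = 3*(6*W + W) = 3*(7*W) = 21*W)
a(n) = n - n*(n + n**2)/12 (a(n) = n + (n + n**2)*(n*(-1/12)) = n + (n + n**2)*(-n/12) = n - n*(n + n**2)/12)
(-239456 + f(-37, 134)) + a(-260) = (-239456 + 21*134) + (1/12)*(-260)*(12 - 1*(-260) - 1*(-260)**2) = (-239456 + 2814) + (1/12)*(-260)*(12 + 260 - 1*67600) = -236642 + (1/12)*(-260)*(12 + 260 - 67600) = -236642 + (1/12)*(-260)*(-67328) = -236642 + 4376320/3 = 3666394/3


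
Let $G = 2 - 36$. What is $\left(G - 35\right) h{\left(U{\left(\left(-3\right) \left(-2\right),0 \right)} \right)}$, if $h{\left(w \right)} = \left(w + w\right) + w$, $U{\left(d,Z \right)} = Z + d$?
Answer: $-1242$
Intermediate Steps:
$h{\left(w \right)} = 3 w$ ($h{\left(w \right)} = 2 w + w = 3 w$)
$G = -34$
$\left(G - 35\right) h{\left(U{\left(\left(-3\right) \left(-2\right),0 \right)} \right)} = \left(-34 - 35\right) 3 \left(0 - -6\right) = - 69 \cdot 3 \left(0 + 6\right) = - 69 \cdot 3 \cdot 6 = \left(-69\right) 18 = -1242$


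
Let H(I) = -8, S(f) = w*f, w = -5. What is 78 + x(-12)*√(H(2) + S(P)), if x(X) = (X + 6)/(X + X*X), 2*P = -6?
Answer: 78 - √7/22 ≈ 77.880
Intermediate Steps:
P = -3 (P = (½)*(-6) = -3)
S(f) = -5*f
x(X) = (6 + X)/(X + X²)
78 + x(-12)*√(H(2) + S(P)) = 78 + ((6 - 12)/((-12)*(1 - 12)))*√(-8 - 5*(-3)) = 78 + (-1/12*(-6)/(-11))*√(-8 + 15) = 78 + (-1/12*(-1/11)*(-6))*√7 = 78 - √7/22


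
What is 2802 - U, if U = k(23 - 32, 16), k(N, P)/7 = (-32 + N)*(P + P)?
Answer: 11986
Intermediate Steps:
k(N, P) = 14*P*(-32 + N) (k(N, P) = 7*((-32 + N)*(P + P)) = 7*((-32 + N)*(2*P)) = 7*(2*P*(-32 + N)) = 14*P*(-32 + N))
U = -9184 (U = 14*16*(-32 + (23 - 32)) = 14*16*(-32 - 9) = 14*16*(-41) = -9184)
2802 - U = 2802 - 1*(-9184) = 2802 + 9184 = 11986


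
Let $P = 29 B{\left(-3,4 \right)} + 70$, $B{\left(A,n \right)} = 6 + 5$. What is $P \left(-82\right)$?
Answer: $-31898$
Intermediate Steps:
$B{\left(A,n \right)} = 11$
$P = 389$ ($P = 29 \cdot 11 + 70 = 319 + 70 = 389$)
$P \left(-82\right) = 389 \left(-82\right) = -31898$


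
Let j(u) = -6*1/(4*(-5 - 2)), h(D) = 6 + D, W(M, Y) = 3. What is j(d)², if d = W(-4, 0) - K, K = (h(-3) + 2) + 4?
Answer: 9/196 ≈ 0.045918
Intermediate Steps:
K = 9 (K = ((6 - 3) + 2) + 4 = (3 + 2) + 4 = 5 + 4 = 9)
d = -6 (d = 3 - 1*9 = 3 - 9 = -6)
j(u) = 3/14 (j(u) = -6/(4*(-7)) = -6/(-28) = -6*(-1/28) = 3/14)
j(d)² = (3/14)² = 9/196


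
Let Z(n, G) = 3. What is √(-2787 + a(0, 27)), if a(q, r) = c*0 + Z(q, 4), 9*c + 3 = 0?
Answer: 4*I*√174 ≈ 52.764*I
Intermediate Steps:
c = -⅓ (c = -⅓ + (⅑)*0 = -⅓ + 0 = -⅓ ≈ -0.33333)
a(q, r) = 3 (a(q, r) = -⅓*0 + 3 = 0 + 3 = 3)
√(-2787 + a(0, 27)) = √(-2787 + 3) = √(-2784) = 4*I*√174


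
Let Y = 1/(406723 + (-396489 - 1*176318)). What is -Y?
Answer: 1/166084 ≈ 6.0211e-6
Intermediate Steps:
Y = -1/166084 (Y = 1/(406723 + (-396489 - 176318)) = 1/(406723 - 572807) = 1/(-166084) = -1/166084 ≈ -6.0211e-6)
-Y = -1*(-1/166084) = 1/166084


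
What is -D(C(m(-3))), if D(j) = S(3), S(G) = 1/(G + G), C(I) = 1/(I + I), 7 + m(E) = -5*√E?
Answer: -⅙ ≈ -0.16667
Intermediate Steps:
m(E) = -7 - 5*√E
C(I) = 1/(2*I)
S(G) = 1/(2*G)
D(j) = ⅙ (D(j) = (½)/3 = (½)*(⅓) = ⅙)
-D(C(m(-3))) = -1*⅙ = -⅙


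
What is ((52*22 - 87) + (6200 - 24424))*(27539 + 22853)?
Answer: -865079464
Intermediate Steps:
((52*22 - 87) + (6200 - 24424))*(27539 + 22853) = ((1144 - 87) - 18224)*50392 = (1057 - 18224)*50392 = -17167*50392 = -865079464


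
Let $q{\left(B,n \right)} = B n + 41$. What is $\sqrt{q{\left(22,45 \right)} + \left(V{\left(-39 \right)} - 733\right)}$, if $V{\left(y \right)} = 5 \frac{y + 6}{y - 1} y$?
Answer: $\frac{\sqrt{2194}}{4} \approx 11.71$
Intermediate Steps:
$q{\left(B,n \right)} = 41 + B n$
$V{\left(y \right)} = \frac{5 y \left(6 + y\right)}{-1 + y}$ ($V{\left(y \right)} = 5 \frac{6 + y}{-1 + y} y = \frac{5 \left(6 + y\right)}{-1 + y} y = \frac{5 y \left(6 + y\right)}{-1 + y}$)
$\sqrt{q{\left(22,45 \right)} + \left(V{\left(-39 \right)} - 733\right)} = \sqrt{\left(41 + 22 \cdot 45\right) - \left(733 + \frac{195 \left(6 - 39\right)}{-1 - 39}\right)} = \sqrt{\left(41 + 990\right) - \left(733 + 195 \frac{1}{-40} \left(-33\right)\right)} = \sqrt{1031 - \left(733 + 195 \left(- \frac{1}{40}\right) \left(-33\right)\right)} = \sqrt{1031 - \frac{7151}{8}} = \sqrt{\frac{1097}{8}} = \frac{\sqrt{2194}}{4}$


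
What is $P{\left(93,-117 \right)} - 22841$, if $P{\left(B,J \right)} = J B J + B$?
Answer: $1250329$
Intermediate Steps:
$P{\left(B,J \right)} = B + B J^{2}$ ($P{\left(B,J \right)} = B J J + B = B J^{2} + B = B + B J^{2}$)
$P{\left(93,-117 \right)} - 22841 = 93 \left(1 + \left(-117\right)^{2}\right) - 22841 = 93 \left(1 + 13689\right) - 22841 = 93 \cdot 13690 - 22841 = 1273170 - 22841 = 1250329$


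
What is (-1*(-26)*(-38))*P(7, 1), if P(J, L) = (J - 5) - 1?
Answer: -988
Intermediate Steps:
P(J, L) = -6 + J (P(J, L) = (-5 + J) - 1 = -6 + J)
(-1*(-26)*(-38))*P(7, 1) = (-1*(-26)*(-38))*(-6 + 7) = (26*(-38))*1 = -988*1 = -988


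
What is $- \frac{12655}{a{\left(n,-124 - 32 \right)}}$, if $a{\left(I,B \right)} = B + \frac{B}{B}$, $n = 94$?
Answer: $\frac{2531}{31} \approx 81.645$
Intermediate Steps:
$a{\left(I,B \right)} = 1 + B$ ($a{\left(I,B \right)} = B + 1 = 1 + B$)
$- \frac{12655}{a{\left(n,-124 - 32 \right)}} = - \frac{12655}{1 - 156} = - \frac{12655}{-155} = \left(-12655\right) \left(- \frac{1}{155}\right) = \frac{2531}{31}$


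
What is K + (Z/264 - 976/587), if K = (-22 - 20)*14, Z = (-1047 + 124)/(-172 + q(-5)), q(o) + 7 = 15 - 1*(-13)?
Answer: -13797664247/23400168 ≈ -589.64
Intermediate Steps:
q(o) = 21 (q(o) = -7 + (15 - 1*(-13)) = -7 + (15 + 13) = -7 + 28 = 21)
Z = 923/151 (Z = (-1047 + 124)/(-172 + 21) = -923/(-151) = -923*(-1/151) = 923/151 ≈ 6.1126)
K = -588 (K = -42*14 = -588)
K + (Z/264 - 976/587) = -588 + ((923/151)/264 - 976/587) = -588 + ((923/151)*(1/264) - 976*1/587) = -588 + (923/39864 - 976/587) = -588 - 38365463/23400168 = -13797664247/23400168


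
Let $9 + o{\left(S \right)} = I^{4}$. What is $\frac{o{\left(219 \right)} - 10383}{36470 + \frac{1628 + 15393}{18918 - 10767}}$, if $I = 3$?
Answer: $- \frac{84044961}{297283991} \approx -0.28271$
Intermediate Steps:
$o{\left(S \right)} = 72$ ($o{\left(S \right)} = -9 + 3^{4} = -9 + 81 = 72$)
$\frac{o{\left(219 \right)} - 10383}{36470 + \frac{1628 + 15393}{18918 - 10767}} = \frac{72 - 10383}{36470 + \frac{1628 + 15393}{18918 - 10767}} = - \frac{10311}{36470 + \frac{17021}{8151}} = - \frac{10311}{\frac{297283991}{8151}} = \left(-10311\right) \frac{8151}{297283991} = - \frac{84044961}{297283991}$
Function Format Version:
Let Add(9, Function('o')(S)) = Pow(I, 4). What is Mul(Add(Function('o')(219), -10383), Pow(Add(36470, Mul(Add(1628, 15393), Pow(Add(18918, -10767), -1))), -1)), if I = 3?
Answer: Rational(-84044961, 297283991) ≈ -0.28271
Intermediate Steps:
Function('o')(S) = 72 (Function('o')(S) = Add(-9, Pow(3, 4)) = Add(-9, 81) = 72)
Mul(Add(Function('o')(219), -10383), Pow(Add(36470, Mul(Add(1628, 15393), Pow(Add(18918, -10767), -1))), -1)) = Mul(Add(72, -10383), Pow(Add(36470, Mul(Add(1628, 15393), Pow(Add(18918, -10767), -1))), -1)) = Mul(-10311, Pow(Add(36470, Mul(17021, Pow(8151, -1))), -1)) = Mul(-10311, Pow(Add(36470, Mul(17021, Rational(1, 8151))), -1)) = Mul(-10311, Pow(Add(36470, Rational(17021, 8151)), -1)) = Mul(-10311, Pow(Rational(297283991, 8151), -1)) = Mul(-10311, Rational(8151, 297283991)) = Rational(-84044961, 297283991)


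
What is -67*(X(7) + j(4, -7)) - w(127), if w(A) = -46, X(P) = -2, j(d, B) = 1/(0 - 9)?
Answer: 1687/9 ≈ 187.44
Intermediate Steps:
j(d, B) = -⅑ (j(d, B) = 1/(-9) = -⅑)
-67*(X(7) + j(4, -7)) - w(127) = -67*(-2 - ⅑) - 1*(-46) = -67*(-19/9) + 46 = 1273/9 + 46 = 1687/9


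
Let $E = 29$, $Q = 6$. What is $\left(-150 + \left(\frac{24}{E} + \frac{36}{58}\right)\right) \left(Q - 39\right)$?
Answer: $\frac{142164}{29} \approx 4902.2$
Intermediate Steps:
$\left(-150 + \left(\frac{24}{E} + \frac{36}{58}\right)\right) \left(Q - 39\right) = \left(-150 + \left(\frac{24}{29} + \frac{36}{58}\right)\right) \left(6 - 39\right) = \left(-150 + \left(24 \cdot \frac{1}{29} + 36 \cdot \frac{1}{58}\right)\right) \left(-33\right) = \left(-150 + \left(\frac{24}{29} + \frac{18}{29}\right)\right) \left(-33\right) = \left(-150 + \frac{42}{29}\right) \left(-33\right) = \left(- \frac{4308}{29}\right) \left(-33\right) = \frac{142164}{29}$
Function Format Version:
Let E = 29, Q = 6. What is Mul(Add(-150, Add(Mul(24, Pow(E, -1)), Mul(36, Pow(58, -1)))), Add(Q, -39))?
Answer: Rational(142164, 29) ≈ 4902.2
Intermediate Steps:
Mul(Add(-150, Add(Mul(24, Pow(E, -1)), Mul(36, Pow(58, -1)))), Add(Q, -39)) = Mul(Add(-150, Add(Mul(24, Pow(29, -1)), Mul(36, Pow(58, -1)))), Add(6, -39)) = Mul(Add(-150, Add(Mul(24, Rational(1, 29)), Mul(36, Rational(1, 58)))), -33) = Mul(Add(-150, Add(Rational(24, 29), Rational(18, 29))), -33) = Mul(Add(-150, Rational(42, 29)), -33) = Mul(Rational(-4308, 29), -33) = Rational(142164, 29)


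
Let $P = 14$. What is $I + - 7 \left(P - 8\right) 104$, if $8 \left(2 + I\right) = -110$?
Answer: $- \frac{17535}{4} \approx -4383.8$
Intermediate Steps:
$I = - \frac{63}{4}$ ($I = -2 + \frac{1}{8} \left(-110\right) = -2 - \frac{55}{4} = - \frac{63}{4} \approx -15.75$)
$I + - 7 \left(P - 8\right) 104 = - \frac{63}{4} + - 7 \left(14 - 8\right) 104 = - \frac{63}{4} + \left(-7\right) 6 \cdot 104 = - \frac{63}{4} - 4368 = - \frac{17535}{4}$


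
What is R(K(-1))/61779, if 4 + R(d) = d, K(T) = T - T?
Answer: -4/61779 ≈ -6.4747e-5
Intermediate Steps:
K(T) = 0
R(d) = -4 + d
R(K(-1))/61779 = (-4 + 0)/61779 = -4*1/61779 = -4/61779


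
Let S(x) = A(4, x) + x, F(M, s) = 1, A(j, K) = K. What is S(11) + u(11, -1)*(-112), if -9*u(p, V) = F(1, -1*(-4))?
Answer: 310/9 ≈ 34.444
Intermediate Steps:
u(p, V) = -⅑ (u(p, V) = -⅑*1 = -⅑)
S(x) = 2*x (S(x) = x + x = 2*x)
S(11) + u(11, -1)*(-112) = 2*11 - ⅑*(-112) = 22 + 112/9 = 310/9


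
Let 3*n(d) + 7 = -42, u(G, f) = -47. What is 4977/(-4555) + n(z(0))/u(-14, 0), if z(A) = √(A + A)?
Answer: -478562/642255 ≈ -0.74513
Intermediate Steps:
z(A) = √2*√A (z(A) = √(2*A) = √2*√A)
n(d) = -49/3 (n(d) = -7/3 + (⅓)*(-42) = -7/3 - 14 = -49/3)
4977/(-4555) + n(z(0))/u(-14, 0) = 4977/(-4555) - 49/3/(-47) = 4977*(-1/4555) - 49/3*(-1/47) = -4977/4555 + 49/141 = -478562/642255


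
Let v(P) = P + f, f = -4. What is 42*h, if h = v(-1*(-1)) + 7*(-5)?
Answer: -1596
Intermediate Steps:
v(P) = -4 + P (v(P) = P - 4 = -4 + P)
h = -38 (h = (-4 - 1*(-1)) + 7*(-5) = (-4 + 1) - 35 = -3 - 35 = -38)
42*h = 42*(-38) = -1596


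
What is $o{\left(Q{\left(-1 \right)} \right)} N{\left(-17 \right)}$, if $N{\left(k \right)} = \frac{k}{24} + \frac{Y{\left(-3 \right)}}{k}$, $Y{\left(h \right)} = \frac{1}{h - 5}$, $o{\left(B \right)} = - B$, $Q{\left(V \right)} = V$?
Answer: $- \frac{143}{204} \approx -0.70098$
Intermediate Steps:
$Y{\left(h \right)} = \frac{1}{-5 + h}$
$N{\left(k \right)} = - \frac{1}{8 k} + \frac{k}{24}$ ($N{\left(k \right)} = \frac{k}{24} + \frac{1}{\left(-5 - 3\right) k} = k \frac{1}{24} + \frac{1}{\left(-8\right) k} = \frac{k}{24} - \frac{1}{8 k} = - \frac{1}{8 k} + \frac{k}{24}$)
$o{\left(Q{\left(-1 \right)} \right)} N{\left(-17 \right)} = \left(-1\right) \left(-1\right) \frac{-3 + \left(-17\right)^{2}}{24 \left(-17\right)} = 1 \cdot \frac{1}{24} \left(- \frac{1}{17}\right) \left(-3 + 289\right) = 1 \cdot \frac{1}{24} \left(- \frac{1}{17}\right) 286 = 1 \left(- \frac{143}{204}\right) = - \frac{143}{204}$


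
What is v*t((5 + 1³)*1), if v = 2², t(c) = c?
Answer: 24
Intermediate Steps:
v = 4
v*t((5 + 1³)*1) = 4*((5 + 1³)*1) = 4*((5 + 1)*1) = 4*(6*1) = 4*6 = 24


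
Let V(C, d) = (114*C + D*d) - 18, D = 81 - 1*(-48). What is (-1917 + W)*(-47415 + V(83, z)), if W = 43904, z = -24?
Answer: -1724280129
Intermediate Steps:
D = 129 (D = 81 + 48 = 129)
V(C, d) = -18 + 114*C + 129*d (V(C, d) = (114*C + 129*d) - 18 = -18 + 114*C + 129*d)
(-1917 + W)*(-47415 + V(83, z)) = (-1917 + 43904)*(-47415 + (-18 + 114*83 + 129*(-24))) = 41987*(-47415 + (-18 + 9462 - 3096)) = 41987*(-47415 + 6348) = 41987*(-41067) = -1724280129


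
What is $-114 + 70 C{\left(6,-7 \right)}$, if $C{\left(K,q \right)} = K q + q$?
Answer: $-3544$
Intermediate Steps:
$C{\left(K,q \right)} = q + K q$
$-114 + 70 C{\left(6,-7 \right)} = -114 + 70 \left(- 7 \left(1 + 6\right)\right) = -114 + 70 \left(\left(-7\right) 7\right) = -114 + 70 \left(-49\right) = -114 - 3430 = -3544$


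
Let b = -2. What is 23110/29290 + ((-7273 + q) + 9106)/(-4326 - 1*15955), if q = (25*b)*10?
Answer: 42965034/59403049 ≈ 0.72328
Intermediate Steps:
q = -500 (q = (25*(-2))*10 = -50*10 = -500)
23110/29290 + ((-7273 + q) + 9106)/(-4326 - 1*15955) = 23110/29290 + ((-7273 - 500) + 9106)/(-4326 - 1*15955) = 23110*(1/29290) + (-7773 + 9106)/(-4326 - 15955) = 2311/2929 + 1333/(-20281) = 2311/2929 + 1333*(-1/20281) = 2311/2929 - 1333/20281 = 42965034/59403049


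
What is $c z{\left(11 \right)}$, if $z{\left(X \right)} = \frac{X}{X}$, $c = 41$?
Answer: $41$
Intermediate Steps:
$z{\left(X \right)} = 1$
$c z{\left(11 \right)} = 41 \cdot 1 = 41$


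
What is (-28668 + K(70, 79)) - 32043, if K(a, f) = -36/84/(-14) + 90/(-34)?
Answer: -101148885/1666 ≈ -60714.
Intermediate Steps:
K(a, f) = -4359/1666 (K(a, f) = -36*1/84*(-1/14) + 90*(-1/34) = -3/7*(-1/14) - 45/17 = 3/98 - 45/17 = -4359/1666)
(-28668 + K(70, 79)) - 32043 = (-28668 - 4359/1666) - 32043 = -47765247/1666 - 32043 = -101148885/1666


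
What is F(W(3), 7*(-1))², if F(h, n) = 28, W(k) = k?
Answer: 784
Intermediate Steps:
F(W(3), 7*(-1))² = 28² = 784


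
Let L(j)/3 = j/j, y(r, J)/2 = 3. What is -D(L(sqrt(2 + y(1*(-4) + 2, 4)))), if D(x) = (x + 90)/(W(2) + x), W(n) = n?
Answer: -93/5 ≈ -18.600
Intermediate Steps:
y(r, J) = 6 (y(r, J) = 2*3 = 6)
L(j) = 3 (L(j) = 3*(j/j) = 3*1 = 3)
D(x) = (90 + x)/(2 + x) (D(x) = (x + 90)/(2 + x) = (90 + x)/(2 + x))
-D(L(sqrt(2 + y(1*(-4) + 2, 4)))) = -(90 + 3)/(2 + 3) = -93/5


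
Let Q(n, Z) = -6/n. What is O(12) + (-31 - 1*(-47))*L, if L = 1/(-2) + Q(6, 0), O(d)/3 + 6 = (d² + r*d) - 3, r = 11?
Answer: 777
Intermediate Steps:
O(d) = -27 + 3*d² + 33*d (O(d) = -18 + 3*((d² + 11*d) - 3) = -18 + 3*(-3 + d² + 11*d) = -18 + (-9 + 3*d² + 33*d) = -27 + 3*d² + 33*d)
L = -3/2 (L = 1/(-2) - 6/6 = -½ - 6*⅙ = -½ - 1 = -3/2 ≈ -1.5000)
O(12) + (-31 - 1*(-47))*L = (-27 + 3*12² + 33*12) + (-31 - 1*(-47))*(-3/2) = (-27 + 3*144 + 396) + (-31 + 47)*(-3/2) = (-27 + 432 + 396) + 16*(-3/2) = 801 - 24 = 777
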